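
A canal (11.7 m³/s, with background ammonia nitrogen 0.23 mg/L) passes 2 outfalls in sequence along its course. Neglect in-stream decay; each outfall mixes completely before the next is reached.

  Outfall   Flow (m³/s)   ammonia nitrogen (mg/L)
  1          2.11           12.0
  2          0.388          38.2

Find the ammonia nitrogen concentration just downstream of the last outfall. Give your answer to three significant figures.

Below outfall 1: Q → 13.81 m³/s, C = (11.70·0.2300 + 2.110·12.00)/13.81 = 2.028 mg/L.
Below outfall 2: Q → 14.20 m³/s, C = (13.81·2.028 + 0.3880·38.20)/14.20 = 3.017 mg/L.

3.02 mg/L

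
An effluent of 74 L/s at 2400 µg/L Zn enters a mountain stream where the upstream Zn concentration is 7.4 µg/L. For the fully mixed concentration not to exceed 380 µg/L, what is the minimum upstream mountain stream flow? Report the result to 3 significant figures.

Set C_mix = 380: (Q·7.400 + 74.00·2400) / (Q + 74.00) = 380
→ Q = 74.00·(2400 − 380)/(380 − 7.400) = 401.2 L/s.

401 L/s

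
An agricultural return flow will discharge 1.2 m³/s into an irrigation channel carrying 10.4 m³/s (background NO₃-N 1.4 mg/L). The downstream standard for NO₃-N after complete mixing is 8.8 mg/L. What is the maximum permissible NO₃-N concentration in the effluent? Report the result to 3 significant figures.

At the limit, (Qr·Cr + Qe·Cₑ)/(Qr + Qe) = 8.8:
Cₑ = (11.60·8.8 − 10.40·1.400) / 1.200 = 72.93 mg/L.

72.9 mg/L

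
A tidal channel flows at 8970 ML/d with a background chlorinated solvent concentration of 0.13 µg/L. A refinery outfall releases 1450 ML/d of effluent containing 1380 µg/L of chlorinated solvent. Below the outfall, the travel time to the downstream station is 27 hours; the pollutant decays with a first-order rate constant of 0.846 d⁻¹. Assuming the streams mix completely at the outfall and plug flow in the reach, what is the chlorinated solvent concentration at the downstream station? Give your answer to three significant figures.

74.2 µg/L

Mass balance: C = (8970·0.1300 + 1450·1380) / 10420 = 2002000/10420 = 192.1 µg/L.
Applying C = C₀e^(−kt): 192.1 × 0.3861 = 74.18 µg/L.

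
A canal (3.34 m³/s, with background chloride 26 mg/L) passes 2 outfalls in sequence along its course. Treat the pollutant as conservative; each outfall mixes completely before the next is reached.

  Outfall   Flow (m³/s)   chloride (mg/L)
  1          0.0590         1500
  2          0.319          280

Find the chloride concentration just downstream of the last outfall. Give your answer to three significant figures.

Below outfall 1: Q → 3.399 m³/s, C = (3.340·26.00 + 0.05900·1500)/3.399 = 51.59 mg/L.
Below outfall 2: Q → 3.718 m³/s, C = (3.399·51.59 + 0.3190·280.0)/3.718 = 71.18 mg/L.

71.2 mg/L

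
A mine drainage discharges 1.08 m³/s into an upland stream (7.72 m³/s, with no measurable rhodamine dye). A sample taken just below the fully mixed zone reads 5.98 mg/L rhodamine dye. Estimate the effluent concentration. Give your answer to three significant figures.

48.7 mg/L

Mass balance: 7.720·0 + 1.080·Cₑ = 8.800·5.980
→ Cₑ = (8.800·5.980 − 7.720·0) / 1.080 = 48.73 mg/L.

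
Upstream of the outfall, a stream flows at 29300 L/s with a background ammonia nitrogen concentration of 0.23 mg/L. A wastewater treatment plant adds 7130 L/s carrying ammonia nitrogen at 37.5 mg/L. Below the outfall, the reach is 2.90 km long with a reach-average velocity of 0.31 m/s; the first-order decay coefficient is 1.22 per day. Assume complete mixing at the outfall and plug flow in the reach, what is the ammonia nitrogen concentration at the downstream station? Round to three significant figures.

6.59 mg/L

Mixed concentration C = ΣQC/ΣQ = (29300·0.2300 + 7130·37.50) / 36430 = 274100/36430 = 7.524 mg/L.
Travel time t = 2.90·1000 / 0.31 = 9355 s = 2.599 h.
Applying C = C₀e^(−kt): 7.524 × 0.8763 = 6.593 mg/L.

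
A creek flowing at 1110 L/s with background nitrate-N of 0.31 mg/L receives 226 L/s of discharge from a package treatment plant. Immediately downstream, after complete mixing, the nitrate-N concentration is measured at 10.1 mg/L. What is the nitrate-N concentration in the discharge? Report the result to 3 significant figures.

58.2 mg/L

Mass balance: 1110·0.3100 + 226.0·Cₑ = 1336·10.10
→ Cₑ = (1336·10.10 − 1110·0.3100) / 226.0 = 58.18 mg/L.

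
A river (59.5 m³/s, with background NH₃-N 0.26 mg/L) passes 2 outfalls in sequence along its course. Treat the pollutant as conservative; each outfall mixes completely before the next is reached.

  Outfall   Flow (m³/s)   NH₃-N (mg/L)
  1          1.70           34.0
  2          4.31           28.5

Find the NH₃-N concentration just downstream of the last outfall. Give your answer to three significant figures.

2.99 mg/L

Outfall 1: combined Q = 61.20 m³/s; C = (59.50·0.2600 + 1.700·34.00)/61.20 = 1.197 mg/L.
Outfall 2: combined Q = 65.51 m³/s; C = (61.20·1.197 + 4.310·28.50)/65.51 = 2.994 mg/L.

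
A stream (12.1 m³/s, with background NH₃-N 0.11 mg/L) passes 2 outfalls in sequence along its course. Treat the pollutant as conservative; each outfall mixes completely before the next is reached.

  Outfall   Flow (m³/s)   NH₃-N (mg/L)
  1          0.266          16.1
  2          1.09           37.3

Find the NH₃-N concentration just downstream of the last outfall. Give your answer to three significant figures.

3.44 mg/L

Outfall 1: combined Q = 12.37 m³/s; C = (12.10·0.1100 + 0.2660·16.10)/12.37 = 0.4540 mg/L.
Outfall 2: combined Q = 13.46 m³/s; C = (12.37·0.4540 + 1.090·37.30)/13.46 = 3.439 mg/L.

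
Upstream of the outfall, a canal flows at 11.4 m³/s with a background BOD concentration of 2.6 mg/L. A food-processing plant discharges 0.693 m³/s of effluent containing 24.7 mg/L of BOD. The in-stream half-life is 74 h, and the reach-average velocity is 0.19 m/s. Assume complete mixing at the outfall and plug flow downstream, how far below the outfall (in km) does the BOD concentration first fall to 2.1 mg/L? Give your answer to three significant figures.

44.6 km

Mixed concentration C = ΣQC/ΣQ = (11.40·2.600 + 0.6930·24.70) / 12.09 = 46.76/12.09 = 3.866 mg/L.
Half-life 74 h → k = ln 2 / 74 = 0.009367 h⁻¹ = 0.2248 d⁻¹.
Set 3.866·exp(−k·t) = 2.1 → t = ln(3.866/2.1)/k = 234600 s = 65.17 h.
Distance = v·t = 0.19·234600 = 44570 m = 44.57 km.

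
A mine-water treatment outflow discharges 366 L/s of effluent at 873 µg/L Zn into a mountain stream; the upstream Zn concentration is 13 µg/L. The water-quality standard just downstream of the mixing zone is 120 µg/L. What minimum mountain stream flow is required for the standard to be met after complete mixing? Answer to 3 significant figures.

Set C_mix = 120: (Q·13.00 + 366.0·873.0) / (Q + 366.0) = 120
→ Q = 366.0·(873.0 − 120)/(120 − 13.00) = 2576 L/s.

2580 L/s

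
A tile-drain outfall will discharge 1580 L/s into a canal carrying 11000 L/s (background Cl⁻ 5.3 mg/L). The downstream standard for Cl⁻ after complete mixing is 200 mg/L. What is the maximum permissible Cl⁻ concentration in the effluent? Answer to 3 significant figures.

1560 mg/L

At the limit, (Qr·Cr + Qe·Cₑ)/(Qr + Qe) = 200:
Cₑ = (12580·200 − 11000·5.300) / 1580 = 1556 mg/L.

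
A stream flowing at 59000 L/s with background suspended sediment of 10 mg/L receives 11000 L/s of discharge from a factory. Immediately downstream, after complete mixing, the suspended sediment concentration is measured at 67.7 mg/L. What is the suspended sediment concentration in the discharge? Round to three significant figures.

377 mg/L

Mass balance: 59000·10.00 + 11000·Cₑ = 70000·67.70
→ Cₑ = (70000·67.70 − 59000·10.00) / 11000 = 377.2 mg/L.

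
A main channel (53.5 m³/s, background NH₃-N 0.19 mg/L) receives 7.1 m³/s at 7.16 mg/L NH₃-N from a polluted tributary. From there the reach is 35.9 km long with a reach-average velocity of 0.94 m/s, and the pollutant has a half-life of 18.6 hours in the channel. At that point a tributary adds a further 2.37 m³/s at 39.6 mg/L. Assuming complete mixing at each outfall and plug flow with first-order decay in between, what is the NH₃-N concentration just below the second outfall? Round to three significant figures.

After mixing, C = (53.50·0.1900 + 7.100·7.160) / 60.60 = 61.00/60.60 = 1.007 mg/L; combined flow 60.60 m³/s.
Travel time t = 35.9·1000 / 0.94 = 38190 s = 10.61 h.
Half-life 18.6 h → k = ln 2 / 18.6 = 0.03727 h⁻¹ = 0.8944 d⁻¹.
After decay, C = 1.007 × e^(−kt) = 1.007 × 0.6734 = 0.6779 mg/L.
Second outfall: C = (60.60·0.6779 + 2.370·39.60)/62.97 = 2.143 mg/L.

2.14 mg/L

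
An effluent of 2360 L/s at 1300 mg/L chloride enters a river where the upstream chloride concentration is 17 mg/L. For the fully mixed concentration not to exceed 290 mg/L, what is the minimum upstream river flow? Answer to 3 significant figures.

Set C_mix = 290: (Q·17.00 + 2360·1300) / (Q + 2360) = 290
→ Q = 2360·(1300 − 290)/(290 − 17.00) = 8731 L/s.

8730 L/s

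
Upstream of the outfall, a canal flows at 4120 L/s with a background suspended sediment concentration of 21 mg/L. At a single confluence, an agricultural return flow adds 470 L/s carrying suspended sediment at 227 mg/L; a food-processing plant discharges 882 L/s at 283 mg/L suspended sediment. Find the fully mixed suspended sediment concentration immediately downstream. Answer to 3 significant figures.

80.9 mg/L

Mass balance: C = (4120·21.00 + 470.0·227.0 + 882.0·283.0) / 5472 = 442800/5472 = 80.92 mg/L.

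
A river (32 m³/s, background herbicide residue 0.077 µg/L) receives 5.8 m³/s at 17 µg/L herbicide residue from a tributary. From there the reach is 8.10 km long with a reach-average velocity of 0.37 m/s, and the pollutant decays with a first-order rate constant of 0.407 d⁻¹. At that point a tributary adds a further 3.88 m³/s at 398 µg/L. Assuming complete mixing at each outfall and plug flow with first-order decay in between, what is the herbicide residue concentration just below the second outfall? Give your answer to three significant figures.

39.2 µg/L

Mass balance: C = (32.00·0.07700 + 5.800·17.00) / 37.80 = 101.1/37.80 = 2.674 µg/L; combined flow 37.80 m³/s.
Travel time t = 8.10·1000 / 0.37 = 21890 s = 6.081 h.
First-order decay: C = 2.674·exp(−k·t) = 2.674·0.9020 = 2.412 µg/L.
Second outfall: C = (37.80·2.412 + 3.880·398.0)/41.68 = 39.24 µg/L.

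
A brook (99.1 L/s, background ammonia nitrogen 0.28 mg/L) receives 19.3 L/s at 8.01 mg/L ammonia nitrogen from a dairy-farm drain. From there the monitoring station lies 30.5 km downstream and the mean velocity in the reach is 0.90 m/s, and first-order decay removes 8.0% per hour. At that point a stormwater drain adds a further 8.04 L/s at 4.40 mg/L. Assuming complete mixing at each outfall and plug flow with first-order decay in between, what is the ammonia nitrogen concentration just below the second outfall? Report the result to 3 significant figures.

0.938 mg/L

Mass balance: C = (99.10·0.2800 + 19.30·8.010) / 118.4 = 182.3/118.4 = 1.540 mg/L; combined flow 118.4 L/s.
Travel time t = 30.5·1000 / 0.90 = 33890 s = 9.414 h.
8.0%/h lost → k = −ln(1 − 0.08) = 0.08338 h⁻¹.
Applying C = C₀e^(−kt): 1.540 × 0.4562 = 0.7025 mg/L.
Second outfall: C = (118.4·0.7025 + 8.040·4.400)/126.4 = 0.9376 mg/L.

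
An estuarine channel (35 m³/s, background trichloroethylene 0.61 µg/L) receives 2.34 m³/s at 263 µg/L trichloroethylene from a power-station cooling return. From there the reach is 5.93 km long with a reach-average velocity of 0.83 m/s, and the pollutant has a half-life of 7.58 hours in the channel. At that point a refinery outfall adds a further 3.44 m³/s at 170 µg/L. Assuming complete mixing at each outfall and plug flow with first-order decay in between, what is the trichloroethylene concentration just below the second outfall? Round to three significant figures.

27.4 µg/L

Mixed concentration C = ΣQC/ΣQ = (35.00·0.6100 + 2.340·263.0) / 37.34 = 636.8/37.34 = 17.05 µg/L; combined flow 37.34 m³/s.
Travel time t = 5.93·1000 / 0.83 = 7145 s = 1.985 h.
Half-life 7.58 h → k = ln 2 / 7.58 = 0.09144 h⁻¹ = 2.195 d⁻¹.
Decay over the reach: 17.05·exp(−kt) = 17.05·0.8340 = 14.22 µg/L.
At the second outfall, C = (37.34·14.22 + 3.440·170.0) / (37.34 + 3.440) = 27.36 µg/L.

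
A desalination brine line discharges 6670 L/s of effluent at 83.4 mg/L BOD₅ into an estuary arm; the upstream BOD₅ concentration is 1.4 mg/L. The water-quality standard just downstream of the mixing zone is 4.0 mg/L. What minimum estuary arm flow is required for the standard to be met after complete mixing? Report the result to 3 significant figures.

Set C_mix = 4.0: (Q·1.400 + 6670·83.40) / (Q + 6670) = 4.0
→ Q = 6670·(83.40 − 4.0)/(4.0 − 1.400) = 203700 L/s.

204000 L/s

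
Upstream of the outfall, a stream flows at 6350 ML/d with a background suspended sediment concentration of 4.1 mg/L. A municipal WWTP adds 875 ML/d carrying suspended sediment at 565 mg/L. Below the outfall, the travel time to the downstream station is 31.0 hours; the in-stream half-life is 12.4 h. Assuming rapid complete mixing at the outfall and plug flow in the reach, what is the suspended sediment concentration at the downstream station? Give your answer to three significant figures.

12.7 mg/L

Flow-weighted average: C = (6350·4.100 + 875.0·565.0) / 7225 = 520400/7225 = 72.03 mg/L.
Half-life 12.4 h → k = ln 2 / 12.4 = 0.05590 h⁻¹ = 1.342 d⁻¹.
Decay over the reach: 72.03·exp(−kt) = 72.03·0.1768 = 12.73 mg/L.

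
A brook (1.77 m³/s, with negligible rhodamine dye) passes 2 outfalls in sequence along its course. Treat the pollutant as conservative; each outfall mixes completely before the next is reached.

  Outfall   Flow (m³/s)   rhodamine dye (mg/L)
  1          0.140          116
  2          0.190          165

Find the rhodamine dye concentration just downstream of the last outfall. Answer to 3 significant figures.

Outfall 1: combined Q = 1.910 m³/s; C = (1.770·0 + 0.1400·116.0)/1.910 = 8.503 mg/L.
Outfall 2: combined Q = 2.100 m³/s; C = (1.910·8.503 + 0.1900·165.0)/2.100 = 22.66 mg/L.

22.7 mg/L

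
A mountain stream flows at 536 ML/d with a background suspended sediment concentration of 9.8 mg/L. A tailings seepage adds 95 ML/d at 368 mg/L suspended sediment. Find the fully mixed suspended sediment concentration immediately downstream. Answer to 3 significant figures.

Flow-weighted average: C = (536.0·9.800 + 95.00·368.0) / 631.0 = 40210/631.0 = 63.73 mg/L.

63.7 mg/L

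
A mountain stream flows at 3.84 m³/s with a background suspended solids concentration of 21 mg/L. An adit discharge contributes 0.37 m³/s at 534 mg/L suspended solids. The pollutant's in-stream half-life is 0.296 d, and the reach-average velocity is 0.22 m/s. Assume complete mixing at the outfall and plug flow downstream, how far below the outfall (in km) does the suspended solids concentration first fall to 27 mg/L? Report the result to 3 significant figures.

Flow-weighted average: C = (3.840·21.00 + 0.3700·534.0) / 4.210 = 278.2/4.210 = 66.09 mg/L.
Half-life 0.296 d → k = ln 2 / 0.296 = 2.342 d⁻¹.
Set 66.09·exp(−k·t) = 27 → t = ln(66.09/27)/k = 33030 s = 9.174 h.
Distance = v·t = 0.22·33030 = 7266 m = 7.266 km.

7.27 km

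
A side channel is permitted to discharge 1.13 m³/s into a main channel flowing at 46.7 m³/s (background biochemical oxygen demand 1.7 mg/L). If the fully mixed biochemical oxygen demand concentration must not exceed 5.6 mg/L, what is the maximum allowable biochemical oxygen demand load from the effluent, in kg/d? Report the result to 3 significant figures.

16300 kg/d

Mass balance at the limit: 46.70·1.700 + 1.130·Cₑ = 47.83·5.6 → Cₑ = 166.8 mg/L.
Load = 1.130 m³/s × 166.8 g/m³ × 86 400 s/d = 16280 kg/d.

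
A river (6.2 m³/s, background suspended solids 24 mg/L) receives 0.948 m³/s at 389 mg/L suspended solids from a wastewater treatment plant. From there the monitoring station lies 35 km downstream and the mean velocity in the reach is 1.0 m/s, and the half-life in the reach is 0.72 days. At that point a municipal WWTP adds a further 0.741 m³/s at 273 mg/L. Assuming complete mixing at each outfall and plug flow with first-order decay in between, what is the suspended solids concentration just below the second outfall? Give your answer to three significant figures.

Flow-weighted average: C = (6.200·24.00 + 0.9480·389.0) / 7.148 = 517.6/7.148 = 72.41 mg/L; combined flow 7.148 m³/s.
Travel time t = 35·1000 / 1.0 = 35000 s = 9.722 h.
Half-life 0.72 d → k = ln 2 / 0.72 = 0.9627 d⁻¹.
Decay over the reach: 72.41·exp(−kt) = 72.41·0.6771 = 49.03 mg/L.
Second outfall: C = (7.148·49.03 + 0.7410·273.0)/7.889 = 70.06 mg/L.

70.1 mg/L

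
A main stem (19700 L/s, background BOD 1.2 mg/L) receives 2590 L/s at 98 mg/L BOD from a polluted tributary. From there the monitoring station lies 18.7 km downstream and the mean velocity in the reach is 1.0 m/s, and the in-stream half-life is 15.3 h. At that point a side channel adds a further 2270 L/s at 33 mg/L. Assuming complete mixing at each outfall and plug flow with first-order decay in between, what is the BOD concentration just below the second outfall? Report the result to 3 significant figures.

Conservation of mass: C = (19700·1.200 + 2590·98.00) / 22290 = 277500/22290 = 12.45 mg/L; combined flow 22290 L/s.
Travel time t = 18.7·1000 / 1.0 = 18700 s = 5.194 h.
Half-life 15.3 h → k = ln 2 / 15.3 = 0.04530 h⁻¹ = 1.087 d⁻¹.
Decay over the reach: 12.45·exp(−kt) = 12.45·0.7903 = 9.838 mg/L.
At the second outfall, C = (22290·9.838 + 2270·33.00) / (22290 + 2270) = 11.98 mg/L.

12.0 mg/L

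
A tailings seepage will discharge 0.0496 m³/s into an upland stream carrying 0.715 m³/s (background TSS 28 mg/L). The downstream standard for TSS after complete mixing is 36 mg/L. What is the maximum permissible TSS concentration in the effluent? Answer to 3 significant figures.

151 mg/L

At the limit, (Qr·Cr + Qe·Cₑ)/(Qr + Qe) = 36:
Cₑ = (0.7646·36 − 0.7150·28.00) / 0.04960 = 151.3 mg/L.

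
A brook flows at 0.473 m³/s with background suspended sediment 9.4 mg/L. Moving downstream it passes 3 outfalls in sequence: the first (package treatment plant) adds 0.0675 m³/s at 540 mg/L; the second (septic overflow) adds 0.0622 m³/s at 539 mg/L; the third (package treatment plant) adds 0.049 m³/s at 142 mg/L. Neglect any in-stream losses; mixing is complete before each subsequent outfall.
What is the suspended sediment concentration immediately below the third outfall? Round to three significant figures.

125 mg/L

After outfall 1: Q = 0.4730 + 0.06750 = 0.5405 m³/s; C = (0.4730·9.400 + 0.06750·540.0)/0.5405 = 75.66 mg/L.
After outfall 2: Q = 0.5405 + 0.06220 = 0.6027 m³/s; C = (0.5405·75.66 + 0.06220·539.0)/0.6027 = 123.5 mg/L.
After outfall 3: Q = 0.6027 + 0.04900 = 0.6517 m³/s; C = (0.6027·123.5 + 0.04900·142.0)/0.6517 = 124.9 mg/L.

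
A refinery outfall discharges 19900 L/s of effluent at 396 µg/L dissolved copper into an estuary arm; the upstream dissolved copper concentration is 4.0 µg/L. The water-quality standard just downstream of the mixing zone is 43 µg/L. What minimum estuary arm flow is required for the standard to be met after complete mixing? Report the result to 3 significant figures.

180000 L/s

Set C_mix = 43: (Q·4.000 + 19900·396.0) / (Q + 19900) = 43
→ Q = 19900·(396.0 − 43)/(43 − 4.000) = 180100 L/s.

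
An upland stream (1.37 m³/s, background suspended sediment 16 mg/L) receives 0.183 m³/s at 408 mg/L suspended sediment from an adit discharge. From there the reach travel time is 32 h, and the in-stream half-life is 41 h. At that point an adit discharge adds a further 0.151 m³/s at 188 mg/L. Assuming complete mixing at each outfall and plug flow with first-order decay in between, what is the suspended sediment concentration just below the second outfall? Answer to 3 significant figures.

Flow-weighted average: C = (1.370·16.00 + 0.1830·408.0) / 1.553 = 96.58/1.553 = 62.19 mg/L; combined flow 1.553 m³/s.
Half-life 41 h → k = ln 2 / 41 = 0.01691 h⁻¹ = 0.4057 d⁻¹.
After decay, C = 62.19 × e^(−kt) = 62.19 × 0.5822 = 36.21 mg/L.
At the second outfall, C = (1.553·36.21 + 0.1510·188.0) / (1.553 + 0.1510) = 49.66 mg/L.

49.7 mg/L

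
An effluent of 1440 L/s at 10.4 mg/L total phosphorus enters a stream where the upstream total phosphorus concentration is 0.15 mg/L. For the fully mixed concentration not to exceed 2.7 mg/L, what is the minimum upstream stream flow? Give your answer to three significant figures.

Set C_mix = 2.7: (Q·0.1500 + 1440·10.40) / (Q + 1440) = 2.7
→ Q = 1440·(10.40 − 2.7)/(2.7 − 0.1500) = 4348 L/s.

4350 L/s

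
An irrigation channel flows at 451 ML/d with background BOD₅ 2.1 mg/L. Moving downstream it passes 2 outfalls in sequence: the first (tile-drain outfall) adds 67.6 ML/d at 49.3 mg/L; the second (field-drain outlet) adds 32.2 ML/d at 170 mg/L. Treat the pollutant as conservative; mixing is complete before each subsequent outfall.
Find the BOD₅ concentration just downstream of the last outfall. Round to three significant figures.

17.7 mg/L

Outfall 1: combined Q = 518.6 ML/d; C = (451.0·2.100 + 67.60·49.30)/518.6 = 8.253 mg/L.
Outfall 2: combined Q = 550.8 ML/d; C = (518.6·8.253 + 32.20·170.0)/550.8 = 17.71 mg/L.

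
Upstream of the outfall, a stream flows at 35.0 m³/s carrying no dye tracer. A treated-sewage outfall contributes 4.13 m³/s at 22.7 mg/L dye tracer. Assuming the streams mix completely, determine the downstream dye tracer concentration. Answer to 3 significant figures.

Flow-weighted average: C = (35.00·0 + 4.130·22.70) / 39.13 = 93.75/39.13 = 2.396 mg/L.

2.40 mg/L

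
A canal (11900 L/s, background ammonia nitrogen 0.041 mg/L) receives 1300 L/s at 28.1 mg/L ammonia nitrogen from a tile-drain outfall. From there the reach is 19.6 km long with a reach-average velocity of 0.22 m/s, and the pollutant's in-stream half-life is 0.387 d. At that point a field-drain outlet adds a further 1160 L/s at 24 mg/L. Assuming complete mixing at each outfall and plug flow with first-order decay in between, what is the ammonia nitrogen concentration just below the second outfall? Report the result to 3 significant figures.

2.35 mg/L

After mixing, C = (11900·0.04100 + 1300·28.10) / 13200 = 37020/13200 = 2.804 mg/L; combined flow 13200 L/s.
Travel time t = 19.6·1000 / 0.22 = 89090 s = 24.75 h.
Half-life 0.387 d → k = ln 2 / 0.387 = 1.791 d⁻¹.
After decay, C = 2.804 × e^(−kt) = 2.804 × 0.1577 = 0.4423 mg/L.
Second outfall: C = (13200·0.4423 + 1160·24.00)/14360 = 2.345 mg/L.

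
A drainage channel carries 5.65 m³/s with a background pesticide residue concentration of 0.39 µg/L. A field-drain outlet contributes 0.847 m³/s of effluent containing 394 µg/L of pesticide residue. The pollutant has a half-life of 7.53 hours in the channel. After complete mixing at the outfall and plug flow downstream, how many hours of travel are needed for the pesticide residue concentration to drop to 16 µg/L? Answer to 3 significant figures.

12.7 h

Mass balance: C = (5.650·0.3900 + 0.8470·394.0) / 6.497 = 335.9/6.497 = 51.70 µg/L.
Half-life 7.53 h → k = ln 2 / 7.53 = 0.09205 h⁻¹ = 2.209 d⁻¹.
51.70·exp(−k·t) = 16 → t = ln(51.70/16)/k = 45870 s = 12.74 h.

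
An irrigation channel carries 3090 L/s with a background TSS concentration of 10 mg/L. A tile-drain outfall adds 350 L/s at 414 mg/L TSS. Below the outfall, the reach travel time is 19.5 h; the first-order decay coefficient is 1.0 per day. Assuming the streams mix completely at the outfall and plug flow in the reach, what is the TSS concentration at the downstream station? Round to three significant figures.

22.7 mg/L

Mixed concentration C = ΣQC/ΣQ = (3090·10.00 + 350.0·414.0) / 3440 = 175800/3440 = 51.10 mg/L.
Applying C = C₀e^(−kt): 51.10 × 0.4437 = 22.68 mg/L.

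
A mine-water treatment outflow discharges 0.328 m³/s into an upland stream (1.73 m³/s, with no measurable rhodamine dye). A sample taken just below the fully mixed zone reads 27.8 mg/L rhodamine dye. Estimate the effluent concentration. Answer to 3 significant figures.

Mass balance: 1.730·0 + 0.3280·Cₑ = 2.058·27.80
→ Cₑ = (2.058·27.80 − 1.730·0) / 0.3280 = 174.4 mg/L.

174 mg/L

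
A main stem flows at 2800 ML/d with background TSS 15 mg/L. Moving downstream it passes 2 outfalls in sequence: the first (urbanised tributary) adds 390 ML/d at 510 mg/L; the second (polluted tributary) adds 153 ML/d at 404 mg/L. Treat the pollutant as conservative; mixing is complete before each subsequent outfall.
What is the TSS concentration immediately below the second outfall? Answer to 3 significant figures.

After outfall 1: Q = 2800 + 390.0 = 3190 ML/d; C = (2800·15.00 + 390.0·510.0)/3190 = 75.52 mg/L.
After outfall 2: Q = 3190 + 153.0 = 3343 ML/d; C = (3190·75.52 + 153.0·404.0)/3343 = 90.55 mg/L.

90.6 mg/L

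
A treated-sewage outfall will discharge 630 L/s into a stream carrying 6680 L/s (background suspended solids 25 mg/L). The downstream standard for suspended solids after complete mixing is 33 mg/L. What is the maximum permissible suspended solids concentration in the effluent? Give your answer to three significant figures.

118 mg/L

At the limit, (Qr·Cr + Qe·Cₑ)/(Qr + Qe) = 33:
Cₑ = (7310·33 − 6680·25.00) / 630.0 = 117.8 mg/L.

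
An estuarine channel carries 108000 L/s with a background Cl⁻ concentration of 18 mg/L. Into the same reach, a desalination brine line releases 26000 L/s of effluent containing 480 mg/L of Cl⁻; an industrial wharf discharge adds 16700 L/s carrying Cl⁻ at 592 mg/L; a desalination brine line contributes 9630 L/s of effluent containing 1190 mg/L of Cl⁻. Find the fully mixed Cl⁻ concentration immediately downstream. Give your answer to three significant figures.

223 mg/L

Flow-weighted average: C = (108000·18.00 + 26000·480.0 + 16700·592.0 + 9630·1190) / 160300 = 35770000/160300 = 223.1 mg/L.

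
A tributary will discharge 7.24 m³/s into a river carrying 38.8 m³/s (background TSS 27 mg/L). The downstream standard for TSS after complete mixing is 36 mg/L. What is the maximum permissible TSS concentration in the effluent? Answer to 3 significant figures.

84.2 mg/L

At the limit, (Qr·Cr + Qe·Cₑ)/(Qr + Qe) = 36:
Cₑ = (46.04·36 − 38.80·27.00) / 7.240 = 84.23 mg/L.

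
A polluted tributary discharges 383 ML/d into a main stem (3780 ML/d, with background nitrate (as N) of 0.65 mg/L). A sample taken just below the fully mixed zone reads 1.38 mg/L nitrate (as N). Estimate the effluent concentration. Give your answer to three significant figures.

8.58 mg/L

Mass balance: 3780·0.6500 + 383.0·Cₑ = 4163·1.380
→ Cₑ = (4163·1.380 − 3780·0.6500) / 383.0 = 8.585 mg/L.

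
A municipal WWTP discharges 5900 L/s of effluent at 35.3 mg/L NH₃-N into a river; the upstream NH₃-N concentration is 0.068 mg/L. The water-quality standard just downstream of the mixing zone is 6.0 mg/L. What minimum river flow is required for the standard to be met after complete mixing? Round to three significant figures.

Set C_mix = 6.0: (Q·0.06800 + 5900·35.30) / (Q + 5900) = 6.0
→ Q = 5900·(35.30 − 6.0)/(6.0 − 0.06800) = 29140 L/s.

29100 L/s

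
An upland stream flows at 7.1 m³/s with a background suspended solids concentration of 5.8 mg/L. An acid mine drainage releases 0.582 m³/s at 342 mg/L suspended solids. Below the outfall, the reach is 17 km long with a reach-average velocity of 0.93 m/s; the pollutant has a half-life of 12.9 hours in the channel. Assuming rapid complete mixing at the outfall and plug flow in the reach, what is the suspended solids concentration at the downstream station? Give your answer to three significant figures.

Conservation of mass: C = (7.100·5.800 + 0.5820·342.0) / 7.682 = 240.2/7.682 = 31.27 mg/L.
Travel time t = 17·1000 / 0.93 = 18280 s = 5.078 h.
Half-life 12.9 h → k = ln 2 / 12.9 = 0.05373 h⁻¹ = 1.290 d⁻¹.
After decay, C = 31.27 × e^(−kt) = 31.27 × 0.7612 = 23.80 mg/L.

23.8 mg/L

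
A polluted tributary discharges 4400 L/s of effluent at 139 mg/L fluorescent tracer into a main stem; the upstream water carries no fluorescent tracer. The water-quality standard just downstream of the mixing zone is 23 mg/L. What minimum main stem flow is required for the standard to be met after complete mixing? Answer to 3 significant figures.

Set C_mix = 23: (Q·0 + 4400·139.0) / (Q + 4400) = 23
→ Q = 4400·(139.0 − 23)/(23 − 0) = 22190 L/s.

22200 L/s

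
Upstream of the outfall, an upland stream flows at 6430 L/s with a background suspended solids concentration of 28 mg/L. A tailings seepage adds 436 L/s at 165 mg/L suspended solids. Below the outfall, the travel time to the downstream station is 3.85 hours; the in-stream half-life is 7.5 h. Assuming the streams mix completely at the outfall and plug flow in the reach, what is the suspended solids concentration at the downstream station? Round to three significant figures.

25.7 mg/L

After mixing, C = (6430·28.00 + 436.0·165.0) / 6866 = 252000/6866 = 36.70 mg/L.
Half-life 7.5 h → k = ln 2 / 7.5 = 0.09242 h⁻¹ = 2.218 d⁻¹.
Applying C = C₀e^(−kt): 36.70 × 0.7006 = 25.71 mg/L.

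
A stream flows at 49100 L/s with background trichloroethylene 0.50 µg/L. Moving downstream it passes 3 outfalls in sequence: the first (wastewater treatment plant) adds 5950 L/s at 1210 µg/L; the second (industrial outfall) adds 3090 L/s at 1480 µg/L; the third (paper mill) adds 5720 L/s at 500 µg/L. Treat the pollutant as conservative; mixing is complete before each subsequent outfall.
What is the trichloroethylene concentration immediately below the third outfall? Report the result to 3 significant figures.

After outfall 1: Q = 49100 + 5950 = 55050 L/s; C = (49100·0.5000 + 5950·1210)/55050 = 131.2 µg/L.
After outfall 2: Q = 55050 + 3090 = 58140 L/s; C = (55050·131.2 + 3090·1480)/58140 = 202.9 µg/L.
After outfall 3: Q = 58140 + 5720 = 63860 L/s; C = (58140·202.9 + 5720·500.0)/63860 = 229.5 µg/L.

230 µg/L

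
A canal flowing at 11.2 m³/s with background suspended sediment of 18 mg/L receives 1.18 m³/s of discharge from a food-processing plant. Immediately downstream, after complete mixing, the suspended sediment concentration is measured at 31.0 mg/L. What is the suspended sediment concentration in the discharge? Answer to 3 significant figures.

154 mg/L

Mass balance: 11.20·18.00 + 1.180·Cₑ = 12.38·31.00
→ Cₑ = (12.38·31.00 − 11.20·18.00) / 1.180 = 154.4 mg/L.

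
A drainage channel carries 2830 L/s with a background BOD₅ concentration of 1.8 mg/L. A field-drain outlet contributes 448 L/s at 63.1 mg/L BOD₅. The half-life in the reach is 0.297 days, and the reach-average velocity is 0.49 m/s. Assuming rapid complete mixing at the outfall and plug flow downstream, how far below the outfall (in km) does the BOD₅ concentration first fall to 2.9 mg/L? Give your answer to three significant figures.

Mass balance: C = (2830·1.800 + 448.0·63.10) / 3278 = 33360/3278 = 10.18 mg/L.
Half-life 0.297 d → k = ln 2 / 0.297 = 2.334 d⁻¹.
Set 10.18·exp(−k·t) = 2.9 → t = ln(10.18/2.9)/k = 46480 s = 12.91 h.
Distance = v·t = 0.49·46480 = 22770 m = 22.77 km.

22.8 km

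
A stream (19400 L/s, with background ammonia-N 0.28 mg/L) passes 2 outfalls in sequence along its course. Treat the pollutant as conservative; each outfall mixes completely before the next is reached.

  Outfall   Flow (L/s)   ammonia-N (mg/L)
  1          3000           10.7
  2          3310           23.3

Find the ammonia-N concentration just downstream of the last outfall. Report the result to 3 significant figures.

Outfall 1: combined Q = 22400 L/s; C = (19400·0.2800 + 3000·10.70)/22400 = 1.676 mg/L.
Outfall 2: combined Q = 25710 L/s; C = (22400·1.676 + 3310·23.30)/25710 = 4.460 mg/L.

4.46 mg/L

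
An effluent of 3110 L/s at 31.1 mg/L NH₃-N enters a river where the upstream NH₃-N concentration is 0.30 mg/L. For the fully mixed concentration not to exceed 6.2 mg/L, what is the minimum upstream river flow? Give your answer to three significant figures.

Set C_mix = 6.2: (Q·0.3000 + 3110·31.10) / (Q + 3110) = 6.2
→ Q = 3110·(31.10 − 6.2)/(6.2 − 0.3000) = 13130 L/s.

13100 L/s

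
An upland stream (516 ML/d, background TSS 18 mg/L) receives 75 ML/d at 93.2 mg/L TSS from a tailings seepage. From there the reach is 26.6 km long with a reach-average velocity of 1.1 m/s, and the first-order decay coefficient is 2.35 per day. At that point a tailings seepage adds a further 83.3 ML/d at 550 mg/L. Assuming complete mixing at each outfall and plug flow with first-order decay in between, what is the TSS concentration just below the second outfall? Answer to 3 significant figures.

80.5 mg/L

Mixed concentration C = ΣQC/ΣQ = (516.0·18.00 + 75.00·93.20) / 591.0 = 16280/591.0 = 27.54 mg/L; combined flow 591.0 ML/d.
Travel time t = 26.6·1000 / 1.1 = 24180 s = 6.717 h.
After decay, C = 27.54 × e^(−kt) = 27.54 × 0.5180 = 14.27 mg/L.
Second outfall: C = (591.0·14.27 + 83.30·550.0)/674.3 = 80.45 mg/L.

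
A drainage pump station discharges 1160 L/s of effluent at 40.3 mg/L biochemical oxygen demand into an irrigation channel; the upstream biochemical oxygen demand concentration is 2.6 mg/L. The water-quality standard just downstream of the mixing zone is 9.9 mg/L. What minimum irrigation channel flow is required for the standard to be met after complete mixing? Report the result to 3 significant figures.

Set C_mix = 9.9: (Q·2.600 + 1160·40.30) / (Q + 1160) = 9.9
→ Q = 1160·(40.30 − 9.9)/(9.9 − 2.600) = 4831 L/s.

4830 L/s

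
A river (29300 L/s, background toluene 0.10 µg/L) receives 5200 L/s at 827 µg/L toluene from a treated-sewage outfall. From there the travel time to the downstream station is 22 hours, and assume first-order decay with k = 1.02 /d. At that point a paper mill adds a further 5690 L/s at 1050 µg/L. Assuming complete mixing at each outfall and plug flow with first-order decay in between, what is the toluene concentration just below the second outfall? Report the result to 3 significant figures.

191 µg/L

Conservation of mass: C = (29300·0.1000 + 5200·827.0) / 34500 = 4303000/34500 = 124.7 µg/L; combined flow 34500 L/s.
Decay over the reach: 124.7·exp(−kt) = 124.7·0.3926 = 48.97 µg/L.
Second outfall: C = (34500·48.97 + 5690·1050)/40190 = 190.7 µg/L.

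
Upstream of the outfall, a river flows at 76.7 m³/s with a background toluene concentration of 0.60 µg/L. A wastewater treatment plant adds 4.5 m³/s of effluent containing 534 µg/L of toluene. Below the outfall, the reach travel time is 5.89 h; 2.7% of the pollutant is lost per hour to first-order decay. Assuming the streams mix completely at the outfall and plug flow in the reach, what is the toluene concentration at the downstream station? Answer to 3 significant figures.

Mass balance: C = (76.70·0.6000 + 4.500·534.0) / 81.20 = 2449/81.20 = 30.16 µg/L.
2.7%/h lost → k = −ln(1 − 0.027) = 0.02737 h⁻¹.
Applying C = C₀e^(−kt): 30.16 × 0.8511 = 25.67 µg/L.

25.7 µg/L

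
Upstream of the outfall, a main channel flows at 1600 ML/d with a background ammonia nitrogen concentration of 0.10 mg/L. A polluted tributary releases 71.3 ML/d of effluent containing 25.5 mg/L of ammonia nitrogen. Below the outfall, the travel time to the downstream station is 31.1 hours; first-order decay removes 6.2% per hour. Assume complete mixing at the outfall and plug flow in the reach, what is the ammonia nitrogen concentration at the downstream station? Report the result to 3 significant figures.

Mixed concentration C = ΣQC/ΣQ = (1600·0.1000 + 71.30·25.50) / 1671 = 1978/1671 = 1.184 mg/L.
6.2%/h lost → k = −ln(1 − 0.062) = 0.06401 h⁻¹.
Applying C = C₀e^(−kt): 1.184 × 0.1366 = 0.1617 mg/L.

0.162 mg/L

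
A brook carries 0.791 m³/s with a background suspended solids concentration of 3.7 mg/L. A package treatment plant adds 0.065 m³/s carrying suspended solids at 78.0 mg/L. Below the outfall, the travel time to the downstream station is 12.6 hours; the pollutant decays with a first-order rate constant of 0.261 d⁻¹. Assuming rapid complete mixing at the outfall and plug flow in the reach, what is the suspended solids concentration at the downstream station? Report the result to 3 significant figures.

8.15 mg/L

Mass balance: C = (0.7910·3.700 + 0.06500·78.00) / 0.8560 = 7.997/0.8560 = 9.342 mg/L.
Applying C = C₀e^(−kt): 9.342 × 0.8719 = 8.146 mg/L.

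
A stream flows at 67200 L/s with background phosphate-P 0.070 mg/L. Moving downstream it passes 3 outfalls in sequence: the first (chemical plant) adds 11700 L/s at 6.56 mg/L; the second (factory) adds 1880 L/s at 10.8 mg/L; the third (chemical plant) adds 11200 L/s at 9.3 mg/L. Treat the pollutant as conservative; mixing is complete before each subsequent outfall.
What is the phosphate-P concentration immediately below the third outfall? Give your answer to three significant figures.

2.24 mg/L

After outfall 1: Q = 67200 + 11700 = 78900 L/s; C = (67200·0.07000 + 11700·6.560)/78900 = 1.032 mg/L.
After outfall 2: Q = 78900 + 1880 = 80780 L/s; C = (78900·1.032 + 1880·10.80)/80780 = 1.260 mg/L.
After outfall 3: Q = 80780 + 11200 = 91980 L/s; C = (80780·1.260 + 11200·9.300)/91980 = 2.239 mg/L.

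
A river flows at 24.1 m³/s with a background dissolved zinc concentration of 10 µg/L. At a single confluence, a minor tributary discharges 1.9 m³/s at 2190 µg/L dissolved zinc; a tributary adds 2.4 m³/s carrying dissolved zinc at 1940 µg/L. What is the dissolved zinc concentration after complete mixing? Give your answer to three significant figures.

After mixing, C = (24.10·10.00 + 1.900·2190 + 2.400·1940) / 28.40 = 9058/28.40 = 318.9 µg/L.

319 µg/L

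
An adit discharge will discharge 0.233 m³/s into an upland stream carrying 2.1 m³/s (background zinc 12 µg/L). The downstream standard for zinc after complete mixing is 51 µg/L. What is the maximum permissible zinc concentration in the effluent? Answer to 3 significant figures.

403 µg/L

At the limit, (Qr·Cr + Qe·Cₑ)/(Qr + Qe) = 51:
Cₑ = (2.333·51 − 2.100·12.00) / 0.2330 = 402.5 µg/L.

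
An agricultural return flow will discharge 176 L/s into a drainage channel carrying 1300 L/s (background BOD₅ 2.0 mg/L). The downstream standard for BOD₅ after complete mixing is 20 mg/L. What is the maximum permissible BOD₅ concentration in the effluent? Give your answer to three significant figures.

153 mg/L

At the limit, (Qr·Cr + Qe·Cₑ)/(Qr + Qe) = 20:
Cₑ = (1476·20 − 1300·2.000) / 176.0 = 153.0 mg/L.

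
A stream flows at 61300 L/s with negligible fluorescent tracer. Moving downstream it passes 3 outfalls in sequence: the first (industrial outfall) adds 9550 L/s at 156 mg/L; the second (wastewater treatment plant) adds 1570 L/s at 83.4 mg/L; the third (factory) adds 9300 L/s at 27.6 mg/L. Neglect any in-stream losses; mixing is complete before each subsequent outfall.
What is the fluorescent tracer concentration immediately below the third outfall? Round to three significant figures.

23.0 mg/L

Below outfall 1: Q → 70850 L/s, C = (61300·0 + 9550·156.0)/70850 = 21.03 mg/L.
Below outfall 2: Q → 72420 L/s, C = (70850·21.03 + 1570·83.40)/72420 = 22.38 mg/L.
Below outfall 3: Q → 81720 L/s, C = (72420·22.38 + 9300·27.60)/81720 = 22.97 mg/L.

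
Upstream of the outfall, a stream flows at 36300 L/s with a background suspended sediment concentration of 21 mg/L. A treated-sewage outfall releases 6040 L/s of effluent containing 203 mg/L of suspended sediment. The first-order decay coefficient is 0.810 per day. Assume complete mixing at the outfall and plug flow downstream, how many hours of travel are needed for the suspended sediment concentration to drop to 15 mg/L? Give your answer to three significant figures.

Mixed concentration C = ΣQC/ΣQ = (36300·21.00 + 6040·203.0) / 42340 = 1988000/42340 = 46.96 mg/L.
46.96·exp(−k·t) = 15 → t = ln(46.96/15)/k = 121700 s = 33.82 h.

33.8 h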